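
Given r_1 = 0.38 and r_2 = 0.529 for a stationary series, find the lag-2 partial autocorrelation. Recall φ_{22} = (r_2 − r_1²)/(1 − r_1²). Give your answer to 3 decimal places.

φ_{22} = (r_2 − r_1²) / (1 − r_1²)
r_1² = (0.38)² = 0.1444
Numerator = 0.529 − 0.1444 = 0.3846; denominator = 1 − 0.1444 = 0.8556
φ_{22} = 0.3846 / 0.8556 = 0.450

0.450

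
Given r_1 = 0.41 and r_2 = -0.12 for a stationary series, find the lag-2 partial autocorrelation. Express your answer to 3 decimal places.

-0.346

φ_{22} = (r_2 − r_1²) / (1 − r_1²)
r_1² = (0.41)² = 0.1681
Numerator = -0.12 − 0.1681 = -0.2881; denominator = 1 − 0.1681 = 0.8319
φ_{22} = -0.2881 / 0.8319 = -0.346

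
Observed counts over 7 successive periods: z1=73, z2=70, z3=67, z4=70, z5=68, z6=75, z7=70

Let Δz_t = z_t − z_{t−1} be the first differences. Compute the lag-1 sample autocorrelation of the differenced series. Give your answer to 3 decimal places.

-0.510

First differences Δz: -3, -3, 3, -2, 7, -5
Mean of differences = -0.5000
Numerator Σ(Δz_t−Δz̄)(Δz_{t+1}−Δz̄) = -52.7500
Denominator Σ(Δz_t−Δz̄)² = 103.5000
r_1(Δz) = -52.7500 / 103.5000 = -0.510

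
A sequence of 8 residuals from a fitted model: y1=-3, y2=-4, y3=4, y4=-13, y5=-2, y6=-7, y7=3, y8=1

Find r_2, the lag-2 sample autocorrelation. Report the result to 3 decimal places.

Mean ȳ = (-3 − 4 + 4 − 13 − 2 − 7 + 3 + 1)/8 = -2.6250
Σ(y_t−ȳ)(y_{t+2}−ȳ) = (-2.4844) + (14.2656) + (4.1406) + (45.3906) + (3.5156) + (-15.8594) = 48.9688
Denominator Σ(y_t−ȳ)² = 217.8750
r_2 = 48.9688 / 217.8750 = 0.225

0.225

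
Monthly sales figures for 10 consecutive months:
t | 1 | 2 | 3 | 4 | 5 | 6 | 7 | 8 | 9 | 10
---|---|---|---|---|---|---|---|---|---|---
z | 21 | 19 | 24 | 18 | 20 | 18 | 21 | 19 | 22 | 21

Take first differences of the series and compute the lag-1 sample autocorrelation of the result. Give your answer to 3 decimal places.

First differences Δz: -2, 5, -6, 2, -2, 3, -2, 3, -1
Mean of differences = 0.0000
Numerator Σ(Δz_t−Δz̄)(Δz_{t+1}−Δz̄) = -77.0000
Denominator Σ(Δz_t−Δz̄)² = 96.0000
r_1(Δz) = -77.0000 / 96.0000 = -0.802

-0.802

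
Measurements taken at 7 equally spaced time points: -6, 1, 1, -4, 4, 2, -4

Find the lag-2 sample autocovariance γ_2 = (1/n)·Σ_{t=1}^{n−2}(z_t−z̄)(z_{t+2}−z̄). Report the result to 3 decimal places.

Mean z̄ = (-6 + 1 + 1 − 4 + 4 + 2 − 4)/7 = -0.8571
Deviations: -5.1429, 1.8571, 1.8571, -3.1429, 4.8571, 2.8571, -3.1429
Σ_{t=1}^{5}(z_t−z̄)(z_{t+2}−z̄) = -30.6122
γ_2 = -30.6122 / 7 = -4.373

-4.373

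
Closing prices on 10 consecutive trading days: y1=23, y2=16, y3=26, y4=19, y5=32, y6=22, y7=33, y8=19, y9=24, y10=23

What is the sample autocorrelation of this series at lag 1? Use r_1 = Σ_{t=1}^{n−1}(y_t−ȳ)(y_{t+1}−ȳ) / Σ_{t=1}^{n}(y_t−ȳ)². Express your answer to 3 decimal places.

-0.512

Mean ȳ = (23 + 16 + 26 + 19 + 32 + 22 + 33 + 19 + 24 + 23)/10 = 23.7000
Numerator Σ_{t=1}^{9}(y_t−ȳ)(y_{t+1}−ȳ) = -137.3900
Denominator Σ(y_t−ȳ)² = 268.1000
r_1 = -137.3900 / 268.1000 = -0.512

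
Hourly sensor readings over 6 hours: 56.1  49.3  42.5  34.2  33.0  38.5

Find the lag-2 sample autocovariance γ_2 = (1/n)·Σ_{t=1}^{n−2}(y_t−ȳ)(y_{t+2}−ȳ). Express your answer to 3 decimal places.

Mean ȳ = (56.1 + 49.3 + 42.5 + 34.2 + 33.0 + 38.5)/6 = 42.2667
Σ_{t=1}^{4}(y_t−ȳ)(y_{t+2}−ȳ) = -25.2856
γ_2 = -25.2856 / 6 = -4.214

-4.214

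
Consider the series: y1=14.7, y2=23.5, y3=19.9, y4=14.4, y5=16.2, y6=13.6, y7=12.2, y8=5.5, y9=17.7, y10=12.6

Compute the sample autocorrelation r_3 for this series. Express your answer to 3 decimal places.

Mean ȳ = (14.7 + 23.5 + 19.9 + 14.4 + 16.2 + 13.6 + 12.2 + 5.5 + 17.7 + 12.6)/10 = 15.0300
Numerator Σ_{t=1}^{7}(y_t−ȳ)(y_{t+3}−ȳ) = -3.1547
Denominator Σ(y_t−ȳ)² = 211.2410
r_3 = -3.1547 / 211.2410 = -0.015

-0.015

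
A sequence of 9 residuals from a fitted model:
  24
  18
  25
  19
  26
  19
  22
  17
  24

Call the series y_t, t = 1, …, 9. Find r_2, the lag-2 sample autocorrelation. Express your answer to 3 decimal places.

0.599

Mean ȳ = (24 + 18 + 25 + 19 + 26 + 19 + 22 + 17 + 24)/9 = 21.5556
Numerator Σ_{t=1}^{7}(y_t−ȳ)(y_{t+2}−ȳ) = 54.0494
Denominator Σ(y_t−ȳ)² = 90.2222
r_2 = 54.0494 / 90.2222 = 0.599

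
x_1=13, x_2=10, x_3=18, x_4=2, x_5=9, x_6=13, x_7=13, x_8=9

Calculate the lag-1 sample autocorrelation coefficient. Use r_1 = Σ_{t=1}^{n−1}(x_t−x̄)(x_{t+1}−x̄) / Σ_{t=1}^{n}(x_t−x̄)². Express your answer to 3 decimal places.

Mean x̄ = (13 + 10 + 18 + 2 + 9 + 13 + 13 + 9)/8 = 10.8750
Deviations from mean: 2.1250, -0.8750, 7.1250, -8.8750, -1.8750, 2.1250, 2.1250, -1.8750
Σ(x_t−x̄)(x_{t+1}−x̄) = (-1.8594) + (-6.2344) + (-63.2344) + (16.6406) + (-3.9844) + (4.5156) + (-3.9844) = -58.1406
Denominator Σ(x_t−x̄)² = 150.8750
r_1 = -58.1406 / 150.8750 = -0.385

-0.385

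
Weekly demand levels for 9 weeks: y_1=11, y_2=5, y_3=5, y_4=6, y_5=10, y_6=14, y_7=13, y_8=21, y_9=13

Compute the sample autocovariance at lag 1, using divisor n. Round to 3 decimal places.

12.628

Mean ȳ = (11 + 5 + 5 + 6 + 10 + 14 + 13 + 21 + 13)/9 = 10.8889
Σ_{t=1}^{8}(y_t−ȳ)(y_{t+1}−ȳ) = 113.6543
γ_1 = 113.6543 / 9 = 12.628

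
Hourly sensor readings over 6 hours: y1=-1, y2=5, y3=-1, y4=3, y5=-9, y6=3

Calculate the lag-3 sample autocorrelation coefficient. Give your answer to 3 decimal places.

-0.405

Mean ȳ = (-1 + 5 − 1 + 3 − 9 + 3)/6 = 0.0000
Deviations from mean: -1.0000, 5.0000, -1.0000, 3.0000, -9.0000, 3.0000
Σ(y_t−ȳ)(y_{t+3}−ȳ) = (-3.0000) + (-45.0000) + (-3.0000) = -51.0000
Denominator Σ(y_t−ȳ)² = 126.0000
r_3 = -51.0000 / 126.0000 = -0.405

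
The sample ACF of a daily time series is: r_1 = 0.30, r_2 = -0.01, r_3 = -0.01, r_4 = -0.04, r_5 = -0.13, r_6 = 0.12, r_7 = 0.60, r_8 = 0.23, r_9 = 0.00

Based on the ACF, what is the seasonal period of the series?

7

The largest autocorrelation is r_7 = 0.60; the remaining lags stay at or below 0.30.
The dominant spike at lag 7 indicates a seasonal period of 7.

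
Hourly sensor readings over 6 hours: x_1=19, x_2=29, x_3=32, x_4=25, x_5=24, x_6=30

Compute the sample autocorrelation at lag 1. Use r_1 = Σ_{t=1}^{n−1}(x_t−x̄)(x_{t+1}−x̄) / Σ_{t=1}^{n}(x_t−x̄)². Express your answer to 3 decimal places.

Mean x̄ = (19 + 29 + 32 + 25 + 24 + 30)/6 = 26.5000
Deviations from mean: -7.5000, 2.5000, 5.5000, -1.5000, -2.5000, 3.5000
Σ(x_t−x̄)(x_{t+1}−x̄) = (-18.7500) + (13.7500) + (-8.2500) + (3.7500) + (-8.7500) = -18.2500
Denominator Σ(x_t−x̄)² = 113.5000
r_1 = -18.2500 / 113.5000 = -0.161

-0.161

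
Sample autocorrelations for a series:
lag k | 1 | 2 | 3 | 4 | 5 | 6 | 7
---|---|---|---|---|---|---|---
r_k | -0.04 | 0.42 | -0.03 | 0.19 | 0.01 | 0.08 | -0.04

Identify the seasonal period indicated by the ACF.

2

The largest autocorrelation is r_2 = 0.42, with a weaker echo at lag 4 (0.19); the remaining lags stay at or below 0.08.
The dominant spike at lag 2 indicates a seasonal period of 2.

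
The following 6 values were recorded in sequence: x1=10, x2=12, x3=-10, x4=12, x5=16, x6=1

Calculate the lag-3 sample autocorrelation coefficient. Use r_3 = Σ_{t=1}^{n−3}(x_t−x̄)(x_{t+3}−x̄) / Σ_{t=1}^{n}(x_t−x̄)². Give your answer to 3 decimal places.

Mean x̄ = (10 + 12 − 10 + 12 + 16 + 1)/6 = 6.8333
Σ(x_t−x̄)(x_{t+3}−x̄) = (16.3611) + (47.3611) + (98.1944) = 161.9167
Denominator Σ(x_t−x̄)² = 464.8333
r_3 = 161.9167 / 464.8333 = 0.348

0.348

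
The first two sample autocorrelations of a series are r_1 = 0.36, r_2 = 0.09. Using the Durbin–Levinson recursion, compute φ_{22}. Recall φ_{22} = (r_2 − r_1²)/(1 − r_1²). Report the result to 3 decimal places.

φ_{22} = (r_2 − r_1²) / (1 − r_1²)
r_1² = (0.36)² = 0.1296
Numerator = 0.09 − 0.1296 = -0.0396; denominator = 1 − 0.1296 = 0.8704
φ_{22} = -0.0396 / 0.8704 = -0.045

-0.045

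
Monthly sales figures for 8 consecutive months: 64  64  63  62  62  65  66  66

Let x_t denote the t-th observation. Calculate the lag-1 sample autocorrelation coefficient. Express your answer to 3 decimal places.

0.556

Mean x̄ = (64 + 64 + 63 + 62 + 62 + 65 + 66 + 66)/8 = 64.0000
Deviations from mean: 0.0000, 0.0000, -1.0000, -2.0000, -2.0000, 1.0000, 2.0000, 2.0000
Σ(x_t−x̄)(x_{t+1}−x̄) = (0.0000) + (0.0000) + (2.0000) + (4.0000) + (-2.0000) + (2.0000) + (4.0000) = 10.0000
Denominator Σ(x_t−x̄)² = 18.0000
r_1 = 10.0000 / 18.0000 = 0.556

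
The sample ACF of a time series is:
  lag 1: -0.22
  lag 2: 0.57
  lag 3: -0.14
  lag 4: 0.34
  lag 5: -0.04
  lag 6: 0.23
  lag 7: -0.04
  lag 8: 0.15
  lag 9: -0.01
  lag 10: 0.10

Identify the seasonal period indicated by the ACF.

The largest autocorrelation is r_2 = 0.57, with weaker echoes at lags 4 (0.34), 6 (0.23) and 8 (0.15); the remaining lags stay at or below 0.10.
The dominant spike at lag 2 indicates a seasonal period of 2.

2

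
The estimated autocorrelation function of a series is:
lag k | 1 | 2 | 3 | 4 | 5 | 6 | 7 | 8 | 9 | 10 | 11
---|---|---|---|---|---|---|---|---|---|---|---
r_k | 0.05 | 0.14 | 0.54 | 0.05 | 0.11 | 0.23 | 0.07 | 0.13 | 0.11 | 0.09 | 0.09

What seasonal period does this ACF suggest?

3

The largest autocorrelation is r_3 = 0.54, with a weaker echo at lag 6 (0.23); the remaining lags stay at or below 0.14.
The dominant spike at lag 3 indicates a seasonal period of 3.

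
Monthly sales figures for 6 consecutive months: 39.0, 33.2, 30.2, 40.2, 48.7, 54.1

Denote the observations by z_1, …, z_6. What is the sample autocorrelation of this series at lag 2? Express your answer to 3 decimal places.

Mean z̄ = (39.0 + 33.2 + 30.2 + 40.2 + 48.7 + 54.1)/6 = 40.9000
Σ(z_t−z̄)(z_{t+2}−z̄) = (20.3300) + (5.3900) + (-83.4600) + (-9.2400) = -66.9800
Denominator Σ(z_t−z̄)² = 412.9600
r_2 = -66.9800 / 412.9600 = -0.162

-0.162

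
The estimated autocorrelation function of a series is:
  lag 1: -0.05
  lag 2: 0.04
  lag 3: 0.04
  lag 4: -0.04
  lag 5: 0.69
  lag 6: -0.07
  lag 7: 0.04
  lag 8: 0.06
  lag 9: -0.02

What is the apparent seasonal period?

5

The largest autocorrelation is r_5 = 0.69; the remaining lags stay at or below 0.06.
The dominant spike at lag 5 indicates a seasonal period of 5.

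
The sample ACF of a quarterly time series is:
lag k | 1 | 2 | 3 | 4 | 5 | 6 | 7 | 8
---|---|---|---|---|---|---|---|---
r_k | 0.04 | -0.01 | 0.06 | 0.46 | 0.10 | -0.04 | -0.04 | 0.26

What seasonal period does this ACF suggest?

The largest autocorrelation is r_4 = 0.46, with a weaker echo at lag 8 (0.26); the remaining lags stay at or below 0.10.
The dominant spike at lag 4 indicates a seasonal period of 4.

4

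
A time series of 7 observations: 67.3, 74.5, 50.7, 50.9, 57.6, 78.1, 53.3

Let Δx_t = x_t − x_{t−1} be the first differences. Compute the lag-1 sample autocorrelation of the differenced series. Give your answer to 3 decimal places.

First differences Δx: 7.2, -23.8, 0.2, 6.7, 20.5, -24.8
Mean of differences = -2.3333
Numerator Σ(Δx_t−Δx̄)(Δx_{t+1}−Δx̄) = -542.8744
Denominator Σ(Δx_t−Δx̄)² = 1665.8333
r_1(Δx) = -542.8744 / 1665.8333 = -0.326

-0.326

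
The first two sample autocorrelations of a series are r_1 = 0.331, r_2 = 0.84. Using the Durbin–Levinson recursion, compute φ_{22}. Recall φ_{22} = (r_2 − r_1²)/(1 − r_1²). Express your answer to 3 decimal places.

φ_{22} = (r_2 − r_1²) / (1 − r_1²)
r_1² = (0.331)² = 0.109561
Numerator = 0.84 − 0.1096 = 0.7304; denominator = 1 − 0.1096 = 0.8904
φ_{22} = 0.7304 / 0.8904 = 0.820

0.820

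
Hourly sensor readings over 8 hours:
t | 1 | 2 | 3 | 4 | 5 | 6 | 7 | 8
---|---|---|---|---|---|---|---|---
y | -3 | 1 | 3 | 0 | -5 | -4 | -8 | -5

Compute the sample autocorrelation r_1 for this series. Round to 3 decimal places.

Mean ȳ = (-3 + 1 + 3 + 0 − 5 − 4 − 8 − 5)/8 = -2.6250
Numerator Σ_{t=1}^{7}(y_t−ȳ)(y_{t+1}−ȳ) = 50.9844
Denominator Σ(y_t−ȳ)² = 93.8750
r_1 = 50.9844 / 93.8750 = 0.543

0.543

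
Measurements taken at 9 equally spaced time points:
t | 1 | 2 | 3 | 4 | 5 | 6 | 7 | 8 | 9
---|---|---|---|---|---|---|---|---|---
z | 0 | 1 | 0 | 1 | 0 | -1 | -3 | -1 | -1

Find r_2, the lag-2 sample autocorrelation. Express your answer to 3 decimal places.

Mean z̄ = (0 + 1 + 0 + 1 + 0 − 1 − 3 − 1 − 1)/9 = -0.4444
Σ(z_t−z̄)(z_{t+2}−z̄) = (0.1975) + (2.0864) + (0.1975) + (-0.8025) + (-1.1358) + (0.3086) + (1.4198) = 2.2716
Denominator Σ(z_t−z̄)² = 12.2222
r_2 = 2.2716 / 12.2222 = 0.186

0.186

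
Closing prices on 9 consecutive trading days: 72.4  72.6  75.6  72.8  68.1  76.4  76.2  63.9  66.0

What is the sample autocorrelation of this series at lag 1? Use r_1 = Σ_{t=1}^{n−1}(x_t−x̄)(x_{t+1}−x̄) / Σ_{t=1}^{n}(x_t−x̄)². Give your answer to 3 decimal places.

0.112

Mean x̄ = (72.4 + 72.6 + 75.6 + 72.8 + 68.1 + 76.4 + 76.2 + 63.9 + 66.0)/9 = 71.5556
Numerator Σ_{t=1}^{8}(x_t−x̄)(x_{t+1}−x̄) = 18.5736
Denominator Σ(x_t−x̄)² = 166.1622
r_1 = 18.5736 / 166.1622 = 0.112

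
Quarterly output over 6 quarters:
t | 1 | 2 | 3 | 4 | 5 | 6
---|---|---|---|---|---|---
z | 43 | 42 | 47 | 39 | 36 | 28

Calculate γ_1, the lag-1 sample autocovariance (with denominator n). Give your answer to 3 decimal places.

11.273

Mean z̄ = (43 + 42 + 47 + 39 + 36 + 28)/6 = 39.1667
Σ_{t=1}^{5}(z_t−z̄)(z_{t+1}−z̄) = 67.6389
γ_1 = 67.6389 / 6 = 11.273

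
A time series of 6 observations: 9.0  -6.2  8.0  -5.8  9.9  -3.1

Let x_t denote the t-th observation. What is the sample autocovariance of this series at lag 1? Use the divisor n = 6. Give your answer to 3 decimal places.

-42.564

Mean x̄ = (9.0 − 6.2 + 8.0 − 5.8 + 9.9 − 3.1)/6 = 1.9667
Σ_{t=1}^{5}(x_t−x̄)(x_{t+1}−x̄) = -255.3811
γ_1 = -255.3811 / 6 = -42.564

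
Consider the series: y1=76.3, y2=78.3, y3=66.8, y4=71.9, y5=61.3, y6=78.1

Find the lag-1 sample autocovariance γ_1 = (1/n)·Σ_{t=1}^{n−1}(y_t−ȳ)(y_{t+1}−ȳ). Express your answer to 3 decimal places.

-11.372

Mean ȳ = (76.3 + 78.3 + 66.8 + 71.9 + 61.3 + 78.1)/6 = 72.1167
Deviations: 4.1833, 6.1833, -5.3167, -0.2167, -10.8167, 5.9833
Σ_{t=1}^{5}(y_t−ȳ)(y_{t+1}−ȳ) = -68.2319
γ_1 = -68.2319 / 6 = -11.372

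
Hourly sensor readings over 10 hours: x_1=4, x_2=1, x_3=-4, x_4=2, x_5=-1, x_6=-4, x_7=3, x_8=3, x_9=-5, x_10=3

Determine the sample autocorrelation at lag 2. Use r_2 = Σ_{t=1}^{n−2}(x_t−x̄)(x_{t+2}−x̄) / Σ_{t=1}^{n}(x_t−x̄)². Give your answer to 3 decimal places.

Mean x̄ = (4 + 1 − 4 + 2 − 1 − 4 + 3 + 3 − 5 + 3)/10 = 0.2000
Numerator Σ_{t=1}^{8}(x_t−x̄)(x_{t+2}−x̄) = -38.8800
Denominator Σ(x_t−x̄)² = 105.6000
r_2 = -38.8800 / 105.6000 = -0.368

-0.368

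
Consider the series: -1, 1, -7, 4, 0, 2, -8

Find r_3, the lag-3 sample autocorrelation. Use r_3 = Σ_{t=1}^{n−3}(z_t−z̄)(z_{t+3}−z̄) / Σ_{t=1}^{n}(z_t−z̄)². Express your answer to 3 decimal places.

Mean z̄ = (-1 + 1 − 7 + 4 + 0 + 2 − 8)/7 = -1.2857
Σ(z_t−z̄)(z_{t+3}−z̄) = (1.5102) + (2.9388) + (-18.7755) + (-35.4898) = -49.8163
Denominator Σ(z_t−z̄)² = 123.4286
r_3 = -49.8163 / 123.4286 = -0.404

-0.404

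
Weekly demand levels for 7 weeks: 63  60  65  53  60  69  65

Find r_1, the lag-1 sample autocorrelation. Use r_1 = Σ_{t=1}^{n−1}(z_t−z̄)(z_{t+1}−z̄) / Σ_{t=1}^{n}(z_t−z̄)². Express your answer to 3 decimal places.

Mean z̄ = (63 + 60 + 65 + 53 + 60 + 69 + 65)/7 = 62.1429
Deviations from mean: 0.8571, -2.1429, 2.8571, -9.1429, -2.1429, 6.8571, 2.8571
Numerator Σ_{t=1}^{6}(z_t−z̄)(z_{t+1}−z̄) = -9.5918
Denominator Σ(z_t−z̄)² = 156.8571
r_1 = -9.5918 / 156.8571 = -0.061

-0.061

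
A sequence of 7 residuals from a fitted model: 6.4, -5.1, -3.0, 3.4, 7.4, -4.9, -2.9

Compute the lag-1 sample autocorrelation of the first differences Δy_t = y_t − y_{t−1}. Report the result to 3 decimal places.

First differences Δy: -11.5, 2.1, 6.4, 4.0, -12.3, 2.0
Mean of differences = -1.5500
Numerator Σ(Δy_t−Δȳ)(Δy_{t+1}−Δȳ) = -61.0025
Denominator Σ(Δy_t−Δȳ)² = 334.4950
r_1(Δy) = -61.0025 / 334.4950 = -0.182

-0.182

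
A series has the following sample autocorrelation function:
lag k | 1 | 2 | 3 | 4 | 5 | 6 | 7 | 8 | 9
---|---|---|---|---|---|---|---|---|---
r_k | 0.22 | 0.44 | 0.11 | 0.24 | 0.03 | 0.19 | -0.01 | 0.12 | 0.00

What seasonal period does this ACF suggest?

The largest autocorrelation is r_2 = 0.44, with a weaker echo at lag 4 (0.24); the remaining lags stay at or below 0.22.
The dominant spike at lag 2 indicates a seasonal period of 2.

2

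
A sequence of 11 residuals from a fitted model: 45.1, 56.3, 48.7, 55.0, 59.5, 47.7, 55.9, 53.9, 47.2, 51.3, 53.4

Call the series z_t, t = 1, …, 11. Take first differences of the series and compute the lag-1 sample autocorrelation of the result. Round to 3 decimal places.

First differences Δz: 11.2, -7.6, 6.3, 4.5, -11.8, 8.2, -2.0, -6.7, 4.1, 2.1
Mean of differences = 0.8300
Numerator Σ(Δz_t−Δz̄)(Δz_{t+1}−Δz̄) = -272.9089
Denominator Σ(Δz_t−Δz̄)² = 512.8410
r_1(Δz) = -272.9089 / 512.8410 = -0.532

-0.532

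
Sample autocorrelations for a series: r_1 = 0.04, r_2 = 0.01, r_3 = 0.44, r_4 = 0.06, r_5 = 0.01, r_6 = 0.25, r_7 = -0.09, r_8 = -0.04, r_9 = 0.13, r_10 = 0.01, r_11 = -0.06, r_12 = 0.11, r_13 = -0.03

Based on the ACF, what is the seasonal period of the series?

3

The largest autocorrelation is r_3 = 0.44, with a weaker echo at lag 6 (0.25); the remaining lags stay at or below 0.13.
The dominant spike at lag 3 indicates a seasonal period of 3.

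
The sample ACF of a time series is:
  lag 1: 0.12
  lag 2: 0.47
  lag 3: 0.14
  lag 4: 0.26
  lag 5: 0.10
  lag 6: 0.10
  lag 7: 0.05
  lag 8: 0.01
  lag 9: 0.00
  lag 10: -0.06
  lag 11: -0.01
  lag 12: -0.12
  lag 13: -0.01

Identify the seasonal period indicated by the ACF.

2

The largest autocorrelation is r_2 = 0.47, with a weaker echo at lag 4 (0.26); the remaining lags stay at or below 0.14.
The dominant spike at lag 2 indicates a seasonal period of 2.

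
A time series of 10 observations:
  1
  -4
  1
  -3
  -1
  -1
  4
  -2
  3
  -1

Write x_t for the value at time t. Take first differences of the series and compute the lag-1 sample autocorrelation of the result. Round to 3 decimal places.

First differences Δx: -5, 5, -4, 2, 0, 5, -6, 5, -4
Mean of differences = -0.2222
Numerator Σ(Δx_t−Δx̄)(Δx_{t+1}−Δx̄) = -131.4938
Denominator Σ(Δx_t−Δx̄)² = 171.5556
r_1(Δx) = -131.4938 / 171.5556 = -0.766

-0.766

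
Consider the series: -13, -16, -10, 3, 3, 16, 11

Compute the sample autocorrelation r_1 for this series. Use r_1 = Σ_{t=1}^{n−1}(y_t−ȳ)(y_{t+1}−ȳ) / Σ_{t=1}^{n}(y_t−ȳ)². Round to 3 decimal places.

Mean ȳ = (-13 − 16 − 10 + 3 + 3 + 16 + 11)/7 = -0.8571
Deviations from mean: -12.1429, -15.1429, -9.1429, 3.8571, 3.8571, 16.8571, 11.8571
Σ(y_t−ȳ)(y_{t+1}−ȳ) = (183.8776) + (138.4490) + (-35.2653) + (14.8776) + (65.0204) + (199.8776) = 566.8367
Denominator Σ(y_t−ȳ)² = 914.8571
r_1 = 566.8367 / 914.8571 = 0.620

0.620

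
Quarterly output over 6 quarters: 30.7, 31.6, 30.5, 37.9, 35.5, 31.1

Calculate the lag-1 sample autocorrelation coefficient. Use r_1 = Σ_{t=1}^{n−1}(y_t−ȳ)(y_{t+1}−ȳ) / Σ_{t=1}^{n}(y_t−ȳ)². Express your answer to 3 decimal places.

0.050

Mean ȳ = (30.7 + 31.6 + 30.5 + 37.9 + 35.5 + 31.1)/6 = 32.8833
Numerator Σ_{t=1}^{5}(y_t−ȳ)(y_{t+1}−ȳ) = 2.3647
Denominator Σ(y_t−ȳ)² = 47.2883
r_1 = 2.3647 / 47.2883 = 0.050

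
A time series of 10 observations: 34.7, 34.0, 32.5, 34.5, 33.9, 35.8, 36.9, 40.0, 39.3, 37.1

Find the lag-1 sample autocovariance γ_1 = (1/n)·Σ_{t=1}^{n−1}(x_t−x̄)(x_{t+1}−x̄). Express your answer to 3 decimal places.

3.851

Mean x̄ = (34.7 + 34.0 + 32.5 + 34.5 + 33.9 + 35.8 + 36.9 + 40.0 + 39.3 + 37.1)/10 = 35.8700
Σ_{t=1}^{9}(x_t−x̄)(x_{t+1}−x̄) = 38.5101
γ_1 = 38.5101 / 10 = 3.851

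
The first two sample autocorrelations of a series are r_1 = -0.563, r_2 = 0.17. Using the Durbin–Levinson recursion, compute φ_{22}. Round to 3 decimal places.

φ_{22} = (r_2 − r_1²) / (1 − r_1²)
r_1² = (-0.563)² = 0.316969
Numerator = 0.17 − 0.3170 = -0.1470; denominator = 1 − 0.3170 = 0.6830
φ_{22} = -0.1470 / 0.6830 = -0.215

-0.215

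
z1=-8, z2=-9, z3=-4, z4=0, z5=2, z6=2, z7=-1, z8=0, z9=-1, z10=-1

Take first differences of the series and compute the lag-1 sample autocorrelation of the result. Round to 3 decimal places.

0.236

First differences Δz: -1, 5, 4, 2, 0, -3, 1, -1, 0
Mean of differences = 0.7778
Numerator Σ(Δz_t−Δz̄)(Δz_{t+1}−Δz̄) = 12.1728
Denominator Σ(Δz_t−Δz̄)² = 51.5556
r_1(Δz) = 12.1728 / 51.5556 = 0.236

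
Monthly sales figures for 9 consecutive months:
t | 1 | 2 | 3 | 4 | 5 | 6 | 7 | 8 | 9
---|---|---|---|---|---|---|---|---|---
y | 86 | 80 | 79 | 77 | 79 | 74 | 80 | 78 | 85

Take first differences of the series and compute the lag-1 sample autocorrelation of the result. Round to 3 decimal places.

First differences Δy: -6, -1, -2, 2, -5, 6, -2, 7
Mean of differences = -0.1250
Numerator Σ(Δy_t−Δȳ)(Δy_{t+1}−Δȳ) = -62.2656
Denominator Σ(Δy_t−Δȳ)² = 158.8750
r_1(Δy) = -62.2656 / 158.8750 = -0.392

-0.392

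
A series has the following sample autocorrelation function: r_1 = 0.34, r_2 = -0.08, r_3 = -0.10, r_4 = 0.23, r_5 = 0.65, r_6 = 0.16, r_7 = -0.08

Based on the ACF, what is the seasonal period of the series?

5

The largest autocorrelation is r_5 = 0.65; the remaining lags stay at or below 0.34.
The dominant spike at lag 5 indicates a seasonal period of 5.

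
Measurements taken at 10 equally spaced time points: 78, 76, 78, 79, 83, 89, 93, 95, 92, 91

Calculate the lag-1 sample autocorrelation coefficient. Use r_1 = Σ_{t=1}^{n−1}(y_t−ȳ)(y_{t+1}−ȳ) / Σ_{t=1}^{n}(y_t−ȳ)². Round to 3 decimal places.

0.816

Mean ȳ = (78 + 76 + 78 + 79 + 83 + 89 + 93 + 95 + 92 + 91)/10 = 85.4000
Numerator Σ_{t=1}^{9}(y_t−ȳ)(y_{t+1}−ȳ) = 393.8400
Denominator Σ(y_t−ȳ)² = 482.4000
r_1 = 393.8400 / 482.4000 = 0.816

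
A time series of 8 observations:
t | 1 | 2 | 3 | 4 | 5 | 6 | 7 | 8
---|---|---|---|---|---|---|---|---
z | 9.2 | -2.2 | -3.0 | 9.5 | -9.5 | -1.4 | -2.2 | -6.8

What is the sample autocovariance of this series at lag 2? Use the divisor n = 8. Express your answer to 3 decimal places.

-0.960

Mean z̄ = (9.2 − 2.2 − 3.0 + 9.5 − 9.5 − 1.4 − 2.2 − 6.8)/8 = -0.8000
Σ_{t=1}^{6}(z_t−z̄)(z_{t+2}−z̄) = -7.6800
γ_2 = -7.6800 / 8 = -0.960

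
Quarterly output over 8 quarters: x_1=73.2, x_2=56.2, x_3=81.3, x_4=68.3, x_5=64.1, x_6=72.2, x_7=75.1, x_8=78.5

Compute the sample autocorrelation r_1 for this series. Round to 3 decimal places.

Mean x̄ = (73.2 + 56.2 + 81.3 + 68.3 + 64.1 + 72.2 + 75.1 + 78.5)/8 = 71.1125
Deviations from mean: 2.0875, -14.9125, 10.1875, -2.8125, -7.0125, 1.0875, 3.9875, 7.3875
Σ(x_t−x̄)(x_{t+1}−x̄) = (-31.1298) + (-151.9211) + (-28.6523) + (19.7227) + (-7.6261) + (4.3364) + (29.4577) = -165.8127
Denominator Σ(x_t−x̄)² = 459.2688
r_1 = -165.8127 / 459.2688 = -0.361

-0.361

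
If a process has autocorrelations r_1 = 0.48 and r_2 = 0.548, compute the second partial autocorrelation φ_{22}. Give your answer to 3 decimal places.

0.413

φ_{22} = (r_2 − r_1²) / (1 − r_1²)
r_1² = (0.48)² = 0.2304
Numerator = 0.548 − 0.2304 = 0.3176; denominator = 1 − 0.2304 = 0.7696
φ_{22} = 0.3176 / 0.7696 = 0.413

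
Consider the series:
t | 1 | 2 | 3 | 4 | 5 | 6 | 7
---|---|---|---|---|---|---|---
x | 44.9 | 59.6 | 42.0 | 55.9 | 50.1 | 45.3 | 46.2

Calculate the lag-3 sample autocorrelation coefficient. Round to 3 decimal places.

Mean x̄ = (44.9 + 59.6 + 42.0 + 55.9 + 50.1 + 45.3 + 46.2)/7 = 49.1429
Deviations from mean: -4.2429, 10.4571, -7.1429, 6.7571, 0.9571, -3.8429, -2.9429
Σ(x_t−x̄)(x_{t+3}−x̄) = (-28.6696) + (10.0090) + (27.4490) + (-19.8853) = -11.0969
Denominator Σ(x_t−x̄)² = 248.3771
r_3 = -11.0969 / 248.3771 = -0.045

-0.045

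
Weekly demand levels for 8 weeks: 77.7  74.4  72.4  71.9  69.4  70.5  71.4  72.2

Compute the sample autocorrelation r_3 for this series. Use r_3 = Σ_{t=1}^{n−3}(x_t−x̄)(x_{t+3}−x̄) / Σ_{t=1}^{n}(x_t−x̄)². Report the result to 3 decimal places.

-0.158

Mean x̄ = (77.7 + 74.4 + 72.4 + 71.9 + 69.4 + 70.5 + 71.4 + 72.2)/8 = 72.4875
Numerator Σ_{t=1}^{5}(x_t−x̄)(x_{t+3}−x̄) = -7.2667
Denominator Σ(x_t−x̄)² = 45.9288
r_3 = -7.2667 / 45.9288 = -0.158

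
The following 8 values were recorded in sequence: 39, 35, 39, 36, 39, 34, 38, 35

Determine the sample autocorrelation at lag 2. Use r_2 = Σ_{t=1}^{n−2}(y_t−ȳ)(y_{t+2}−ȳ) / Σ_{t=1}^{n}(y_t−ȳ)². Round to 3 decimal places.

Mean ȳ = (39 + 35 + 39 + 36 + 39 + 34 + 38 + 35)/8 = 36.8750
Numerator Σ_{t=1}^{6}(y_t−ȳ)(y_{t+2}−ȳ) = 20.9688
Denominator Σ(y_t−ȳ)² = 30.8750
r_2 = 20.9688 / 30.8750 = 0.679

0.679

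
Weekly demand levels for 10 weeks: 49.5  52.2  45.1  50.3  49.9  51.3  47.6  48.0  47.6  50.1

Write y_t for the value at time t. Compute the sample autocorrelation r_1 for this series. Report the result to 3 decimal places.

Mean ȳ = (49.5 + 52.2 + 45.1 + 50.3 + 49.9 + 51.3 + 47.6 + 48.0 + 47.6 + 50.1)/10 = 49.1600
Numerator Σ_{t=1}^{9}(y_t−ȳ)(y_{t+1}−ȳ) = -14.6956
Denominator Σ(y_t−ȳ)² = 39.3640
r_1 = -14.6956 / 39.3640 = -0.373

-0.373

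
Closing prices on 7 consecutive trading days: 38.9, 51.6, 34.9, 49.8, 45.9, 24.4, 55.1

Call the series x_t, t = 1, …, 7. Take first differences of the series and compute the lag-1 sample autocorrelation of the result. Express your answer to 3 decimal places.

First differences Δx: 12.7, -16.7, 14.9, -3.9, -21.5, 30.7
Mean of differences = 2.7000
Numerator Σ(Δx_t−Δx̄)(Δx_{t+1}−Δx̄) = -1029.0800
Denominator Σ(Δx_t−Δx̄)² = 2038.4000
r_1(Δx) = -1029.0800 / 2038.4000 = -0.505

-0.505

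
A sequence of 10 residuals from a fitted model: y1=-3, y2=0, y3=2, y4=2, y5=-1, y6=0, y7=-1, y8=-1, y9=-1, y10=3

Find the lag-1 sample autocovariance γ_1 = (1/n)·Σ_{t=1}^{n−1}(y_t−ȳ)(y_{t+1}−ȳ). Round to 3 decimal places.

Mean ȳ = (-3 + 0 + 2 + 2 − 1 + 0 − 1 − 1 − 1 + 3)/10 = 0.0000
Σ_{t=1}^{9}(y_t−ȳ)(y_{t+1}−ȳ) = 1.0000
γ_1 = 1.0000 / 10 = 0.100

0.100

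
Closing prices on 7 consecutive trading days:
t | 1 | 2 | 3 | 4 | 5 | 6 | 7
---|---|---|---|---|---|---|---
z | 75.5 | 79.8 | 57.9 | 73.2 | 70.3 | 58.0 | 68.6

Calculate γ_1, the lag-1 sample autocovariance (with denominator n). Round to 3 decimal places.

-14.356

Mean z̄ = (75.5 + 79.8 + 57.9 + 73.2 + 70.3 + 58.0 + 68.6)/7 = 69.0429
Deviations: 6.4571, 10.7571, -11.1429, 4.1571, 1.2571, -11.0429, -0.4429
Σ_{t=1}^{6}(z_t−z̄)(z_{t+1}−z̄) = -100.4933
γ_1 = -100.4933 / 7 = -14.356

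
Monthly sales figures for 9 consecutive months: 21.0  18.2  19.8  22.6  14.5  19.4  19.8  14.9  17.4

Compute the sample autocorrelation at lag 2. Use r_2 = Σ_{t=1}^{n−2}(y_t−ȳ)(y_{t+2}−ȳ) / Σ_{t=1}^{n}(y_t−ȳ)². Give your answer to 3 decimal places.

-0.171

Mean ȳ = (21.0 + 18.2 + 19.8 + 22.6 + 14.5 + 19.4 + 19.8 + 14.9 + 17.4)/9 = 18.6222
Σ(y_t−ȳ)(y_{t+2}−ȳ) = (2.8005) + (-1.6795) + (-4.8551) + (3.0938) + (-4.8551) + (-2.8951) + (-1.4395) = -9.8299
Denominator Σ(y_t−ȳ)² = 57.3756
r_2 = -9.8299 / 57.3756 = -0.171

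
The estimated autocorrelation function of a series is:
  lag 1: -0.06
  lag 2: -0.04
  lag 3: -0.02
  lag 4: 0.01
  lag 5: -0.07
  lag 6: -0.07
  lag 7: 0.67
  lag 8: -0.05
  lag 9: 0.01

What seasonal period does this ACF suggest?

The largest autocorrelation is r_7 = 0.67; the remaining lags stay at or below 0.01.
The dominant spike at lag 7 indicates a seasonal period of 7.

7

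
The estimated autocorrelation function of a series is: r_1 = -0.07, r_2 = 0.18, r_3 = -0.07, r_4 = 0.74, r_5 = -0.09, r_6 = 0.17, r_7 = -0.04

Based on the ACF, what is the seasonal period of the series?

The largest autocorrelation is r_4 = 0.74; the remaining lags stay at or below 0.18.
The dominant spike at lag 4 indicates a seasonal period of 4.

4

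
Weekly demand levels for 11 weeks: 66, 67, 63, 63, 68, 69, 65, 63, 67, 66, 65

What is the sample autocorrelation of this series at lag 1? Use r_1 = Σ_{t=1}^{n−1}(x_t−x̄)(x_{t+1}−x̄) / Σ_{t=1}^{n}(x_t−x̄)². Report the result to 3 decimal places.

0.042

Mean x̄ = (66 + 67 + 63 + 63 + 68 + 69 + 65 + 63 + 67 + 66 + 65)/11 = 65.6364
Numerator Σ_{t=1}^{10}(x_t−x̄)(x_{t+1}−x̄) = 1.7769
Denominator Σ(x_t−x̄)² = 42.5455
r_1 = 1.7769 / 42.5455 = 0.042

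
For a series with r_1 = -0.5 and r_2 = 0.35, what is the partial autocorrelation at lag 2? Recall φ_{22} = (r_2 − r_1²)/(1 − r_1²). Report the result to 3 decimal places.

φ_{22} = (r_2 − r_1²) / (1 − r_1²)
r_1² = (-0.5)² = 0.25
Numerator = 0.35 − 0.2500 = 0.1000; denominator = 1 − 0.2500 = 0.7500
φ_{22} = 0.1000 / 0.7500 = 0.133

0.133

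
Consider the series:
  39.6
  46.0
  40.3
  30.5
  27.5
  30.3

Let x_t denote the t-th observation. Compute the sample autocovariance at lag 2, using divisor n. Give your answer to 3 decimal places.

Mean x̄ = (39.6 + 46.0 + 40.3 + 30.5 + 27.5 + 30.3)/6 = 35.7000
Deviations: 3.9000, 10.3000, 4.6000, -5.2000, -8.2000, -5.4000
Σ_{t=1}^{4}(x_t−x̄)(x_{t+2}−x̄) = -45.2600
γ_2 = -45.2600 / 6 = -7.543

-7.543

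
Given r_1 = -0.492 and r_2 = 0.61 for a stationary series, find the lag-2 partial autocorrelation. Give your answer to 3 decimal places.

φ_{22} = (r_2 − r_1²) / (1 − r_1²)
r_1² = (-0.492)² = 0.242064
Numerator = 0.61 − 0.2421 = 0.3679; denominator = 1 − 0.2421 = 0.7579
φ_{22} = 0.3679 / 0.7579 = 0.485

0.485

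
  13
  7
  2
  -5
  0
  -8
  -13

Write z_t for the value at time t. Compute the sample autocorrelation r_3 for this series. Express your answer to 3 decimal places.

Mean z̄ = (13 + 7 + 2 − 5 + 0 − 8 − 13)/7 = -0.5714
Deviations from mean: 13.5714, 7.5714, 2.5714, -4.4286, 0.5714, -7.4286, -12.4286
Numerator Σ_{t=1}^{4}(z_t−z̄)(z_{t+3}−z̄) = -19.8367
Denominator Σ(z_t−z̄)² = 477.7143
r_3 = -19.8367 / 477.7143 = -0.042

-0.042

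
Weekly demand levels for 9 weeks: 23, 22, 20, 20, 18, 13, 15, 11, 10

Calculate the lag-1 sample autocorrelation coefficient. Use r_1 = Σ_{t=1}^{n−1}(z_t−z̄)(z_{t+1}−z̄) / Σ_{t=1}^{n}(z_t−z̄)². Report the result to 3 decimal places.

0.622

Mean z̄ = (23 + 22 + 20 + 20 + 18 + 13 + 15 + 11 + 10)/9 = 16.8889
Numerator Σ_{t=1}^{8}(z_t−z̄)(z_{t+1}−z̄) = 114.9877
Denominator Σ(z_t−z̄)² = 184.8889
r_1 = 114.9877 / 184.8889 = 0.622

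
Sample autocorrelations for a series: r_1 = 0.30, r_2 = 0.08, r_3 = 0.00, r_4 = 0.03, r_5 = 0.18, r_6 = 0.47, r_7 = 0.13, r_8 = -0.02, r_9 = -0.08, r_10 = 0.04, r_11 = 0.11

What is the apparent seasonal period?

6

The largest autocorrelation is r_6 = 0.47; the remaining lags stay at or below 0.30. The elevated value at lag 1 (0.30), dropping to 0.08 at lag 2, reflects decaying short-term dependence rather than seasonality.
The dominant spike at lag 6 indicates a seasonal period of 6.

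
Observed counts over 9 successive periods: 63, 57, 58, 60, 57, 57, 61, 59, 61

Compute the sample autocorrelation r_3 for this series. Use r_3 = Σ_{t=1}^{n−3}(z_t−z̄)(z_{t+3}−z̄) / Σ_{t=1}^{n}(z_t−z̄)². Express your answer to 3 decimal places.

Mean z̄ = (63 + 57 + 58 + 60 + 57 + 57 + 61 + 59 + 61)/9 = 59.2222
Σ(z_t−z̄)(z_{t+3}−z̄) = (2.9383) + (4.9383) + (2.7160) + (1.3827) + (0.4938) + (-3.9506) = 8.5185
Denominator Σ(z_t−z̄)² = 37.5556
r_3 = 8.5185 / 37.5556 = 0.227

0.227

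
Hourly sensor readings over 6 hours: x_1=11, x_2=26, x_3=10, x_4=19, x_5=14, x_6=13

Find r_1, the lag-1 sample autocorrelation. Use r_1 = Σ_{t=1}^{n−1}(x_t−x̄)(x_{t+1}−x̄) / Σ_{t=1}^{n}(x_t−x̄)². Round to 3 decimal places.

-0.693

Mean x̄ = (11 + 26 + 10 + 19 + 14 + 13)/6 = 15.5000
Deviations from mean: -4.5000, 10.5000, -5.5000, 3.5000, -1.5000, -2.5000
Σ(x_t−x̄)(x_{t+1}−x̄) = (-47.2500) + (-57.7500) + (-19.2500) + (-5.2500) + (3.7500) = -125.7500
Denominator Σ(x_t−x̄)² = 181.5000
r_1 = -125.7500 / 181.5000 = -0.693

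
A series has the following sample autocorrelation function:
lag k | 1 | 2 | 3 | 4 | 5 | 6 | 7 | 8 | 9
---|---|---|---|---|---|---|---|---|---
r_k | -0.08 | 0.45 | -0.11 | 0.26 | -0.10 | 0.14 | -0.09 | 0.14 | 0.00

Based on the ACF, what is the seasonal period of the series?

The largest autocorrelation is r_2 = 0.45, with a weaker echo at lag 4 (0.26); the remaining lags stay at or below 0.14.
The dominant spike at lag 2 indicates a seasonal period of 2.

2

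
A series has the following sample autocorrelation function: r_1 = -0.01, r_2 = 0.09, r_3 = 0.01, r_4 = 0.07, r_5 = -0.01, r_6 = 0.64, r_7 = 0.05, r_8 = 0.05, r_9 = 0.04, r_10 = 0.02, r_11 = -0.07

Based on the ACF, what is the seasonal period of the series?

The largest autocorrelation is r_6 = 0.64; the remaining lags stay at or below 0.09.
The dominant spike at lag 6 indicates a seasonal period of 6.

6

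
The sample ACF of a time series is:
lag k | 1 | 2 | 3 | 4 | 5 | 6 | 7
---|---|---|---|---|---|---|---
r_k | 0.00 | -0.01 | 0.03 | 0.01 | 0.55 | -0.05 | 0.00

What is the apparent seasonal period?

The largest autocorrelation is r_5 = 0.55; the remaining lags stay at or below 0.03.
The dominant spike at lag 5 indicates a seasonal period of 5.

5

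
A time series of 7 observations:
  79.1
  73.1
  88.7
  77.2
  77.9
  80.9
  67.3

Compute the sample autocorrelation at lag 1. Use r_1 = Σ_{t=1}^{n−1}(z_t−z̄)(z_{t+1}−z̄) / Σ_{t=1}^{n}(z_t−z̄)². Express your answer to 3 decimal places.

-0.364

Mean z̄ = (79.1 + 73.1 + 88.7 + 77.2 + 77.9 + 80.9 + 67.3)/7 = 77.7429
Deviations from mean: 1.3571, -4.6429, 10.9571, -0.5429, 0.1571, 3.1571, -10.4429
Numerator Σ_{t=1}^{6}(z_t−z̄)(z_{t+1}−z̄) = -95.6804
Denominator Σ(z_t−z̄)² = 262.7971
r_1 = -95.6804 / 262.7971 = -0.364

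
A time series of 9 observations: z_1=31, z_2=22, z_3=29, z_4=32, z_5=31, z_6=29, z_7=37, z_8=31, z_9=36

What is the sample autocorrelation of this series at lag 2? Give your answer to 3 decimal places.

0.128

Mean z̄ = (31 + 22 + 29 + 32 + 31 + 29 + 37 + 31 + 36)/9 = 30.8889
Σ(z_t−z̄)(z_{t+2}−z̄) = (-0.2099) + (-9.8765) + (-0.2099) + (-2.0988) + (0.6790) + (-0.2099) + (31.2346) = 19.3086
Denominator Σ(z_t−z̄)² = 150.8889
r_2 = 19.3086 / 150.8889 = 0.128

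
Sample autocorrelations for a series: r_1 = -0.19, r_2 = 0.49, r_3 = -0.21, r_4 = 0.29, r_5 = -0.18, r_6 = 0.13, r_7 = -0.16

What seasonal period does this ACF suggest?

2

The largest autocorrelation is r_2 = 0.49, with a weaker echo at lag 4 (0.29); the remaining lags stay at or below 0.13.
The dominant spike at lag 2 indicates a seasonal period of 2.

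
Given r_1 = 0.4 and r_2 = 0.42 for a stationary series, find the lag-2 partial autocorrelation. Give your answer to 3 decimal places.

φ_{22} = (r_2 − r_1²) / (1 − r_1²)
r_1² = (0.4)² = 0.16
Numerator = 0.42 − 0.1600 = 0.2600; denominator = 1 − 0.1600 = 0.8400
φ_{22} = 0.2600 / 0.8400 = 0.310

0.310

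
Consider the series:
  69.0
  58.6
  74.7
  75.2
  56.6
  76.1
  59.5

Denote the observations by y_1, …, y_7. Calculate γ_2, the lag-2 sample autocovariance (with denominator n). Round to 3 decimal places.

2.641

Mean ȳ = (69.0 + 58.6 + 74.7 + 75.2 + 56.6 + 76.1 + 59.5)/7 = 67.1000
Σ_{t=1}^{5}(y_t−ȳ)(y_{t+2}−ȳ) = 18.4900
γ_2 = 18.4900 / 7 = 2.641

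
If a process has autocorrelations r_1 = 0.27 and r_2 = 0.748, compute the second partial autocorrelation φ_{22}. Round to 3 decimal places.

φ_{22} = (r_2 − r_1²) / (1 − r_1²)
r_1² = (0.27)² = 0.0729
Numerator = 0.748 − 0.0729 = 0.6751; denominator = 1 − 0.0729 = 0.9271
φ_{22} = 0.6751 / 0.9271 = 0.728

0.728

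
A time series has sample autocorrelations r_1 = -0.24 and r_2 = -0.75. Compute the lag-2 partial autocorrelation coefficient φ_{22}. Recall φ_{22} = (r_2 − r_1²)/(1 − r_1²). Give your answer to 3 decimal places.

φ_{22} = (r_2 − r_1²) / (1 − r_1²)
r_1² = (-0.24)² = 0.0576
Numerator = -0.75 − 0.0576 = -0.8076; denominator = 1 − 0.0576 = 0.9424
φ_{22} = -0.8076 / 0.9424 = -0.857

-0.857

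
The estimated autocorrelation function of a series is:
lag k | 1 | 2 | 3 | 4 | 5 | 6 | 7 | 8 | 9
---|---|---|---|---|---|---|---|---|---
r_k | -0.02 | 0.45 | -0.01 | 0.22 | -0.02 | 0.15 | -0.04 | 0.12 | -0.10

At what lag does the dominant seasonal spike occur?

The largest autocorrelation is r_2 = 0.45, with weaker echoes at lags 4 (0.22) and 6 (0.15); the remaining lags stay at or below 0.12.
The dominant spike at lag 2 indicates a seasonal period of 2.

2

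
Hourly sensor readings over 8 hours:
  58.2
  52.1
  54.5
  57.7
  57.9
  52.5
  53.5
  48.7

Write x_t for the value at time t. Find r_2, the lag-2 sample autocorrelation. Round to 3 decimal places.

Mean x̄ = (58.2 + 52.1 + 54.5 + 57.7 + 57.9 + 52.5 + 53.5 + 48.7)/8 = 54.3875
Deviations from mean: 3.8125, -2.2875, 0.1125, 3.3125, 3.5125, -1.8875, -0.8875, -5.6875
Σ(x_t−x̄)(x_{t+2}−x̄) = (0.4289) + (-7.5773) + (0.3952) + (-6.2523) + (-3.1173) + (10.7352) = -5.3878
Denominator Σ(x_t−x̄)² = 79.7888
r_2 = -5.3878 / 79.7888 = -0.068

-0.068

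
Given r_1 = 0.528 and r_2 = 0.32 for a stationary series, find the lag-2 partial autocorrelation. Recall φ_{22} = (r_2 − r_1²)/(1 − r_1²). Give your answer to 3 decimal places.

φ_{22} = (r_2 − r_1²) / (1 − r_1²)
r_1² = (0.528)² = 0.278784
Numerator = 0.32 − 0.2788 = 0.0412; denominator = 1 − 0.2788 = 0.7212
φ_{22} = 0.0412 / 0.7212 = 0.057

0.057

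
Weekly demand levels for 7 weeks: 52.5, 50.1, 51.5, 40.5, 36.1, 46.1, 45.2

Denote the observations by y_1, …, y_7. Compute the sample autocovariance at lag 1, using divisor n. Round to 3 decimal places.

Mean ȳ = (52.5 + 50.1 + 51.5 + 40.5 + 36.1 + 46.1 + 45.2)/7 = 46.0000
Σ_{t=1}^{6}(y_t−ȳ)(y_{t+1}−ȳ) = 72.3300
γ_1 = 72.3300 / 7 = 10.333

10.333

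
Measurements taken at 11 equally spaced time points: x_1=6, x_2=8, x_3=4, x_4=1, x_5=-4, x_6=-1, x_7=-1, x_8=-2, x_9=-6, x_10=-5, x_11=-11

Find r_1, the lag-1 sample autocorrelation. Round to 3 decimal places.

0.571

Mean x̄ = (6 + 8 + 4 + 1 − 4 − 1 − 1 − 2 − 6 − 5 − 11)/11 = -1.0000
Numerator Σ_{t=1}^{10}(x_t−x̄)(x_{t+1}−x̄) = 177.0000
Denominator Σ(x_t−x̄)² = 310.0000
r_1 = 177.0000 / 310.0000 = 0.571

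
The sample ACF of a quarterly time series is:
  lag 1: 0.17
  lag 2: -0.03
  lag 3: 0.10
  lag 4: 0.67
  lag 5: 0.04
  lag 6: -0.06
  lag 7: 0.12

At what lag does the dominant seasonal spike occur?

The largest autocorrelation is r_4 = 0.67; the remaining lags stay at or below 0.17.
The dominant spike at lag 4 indicates a seasonal period of 4.

4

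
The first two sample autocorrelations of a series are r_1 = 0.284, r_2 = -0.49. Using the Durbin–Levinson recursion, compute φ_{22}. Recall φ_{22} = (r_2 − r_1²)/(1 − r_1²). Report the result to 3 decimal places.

-0.621

φ_{22} = (r_2 − r_1²) / (1 − r_1²)
r_1² = (0.284)² = 0.080656
Numerator = -0.49 − 0.0807 = -0.5707; denominator = 1 − 0.0807 = 0.9193
φ_{22} = -0.5707 / 0.9193 = -0.621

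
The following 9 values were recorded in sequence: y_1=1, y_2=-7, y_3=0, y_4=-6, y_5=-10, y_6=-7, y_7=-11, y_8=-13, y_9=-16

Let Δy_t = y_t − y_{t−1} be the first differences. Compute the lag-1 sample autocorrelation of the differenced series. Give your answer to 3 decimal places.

-0.607

First differences Δy: -8, 7, -6, -4, 3, -4, -2, -3
Mean of differences = -2.1250
Numerator Σ(Δy_t−Δȳ)(Δy_{t+1}−Δȳ) = -101.2656
Denominator Σ(Δy_t−Δȳ)² = 166.8750
r_1(Δy) = -101.2656 / 166.8750 = -0.607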